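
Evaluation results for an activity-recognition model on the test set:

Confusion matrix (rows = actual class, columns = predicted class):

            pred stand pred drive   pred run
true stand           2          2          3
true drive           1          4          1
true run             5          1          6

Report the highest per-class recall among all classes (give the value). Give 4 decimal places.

0.6667

Per-class recall (TP/(TP+FN)):
  stand: TP=2, FN=2+3=5 → 2/7 = 0.28571
  drive: TP=4, FN=1+1=2 → 4/6 = 0.66667
  run: TP=6, FN=5+1=6 → 6/12 = 0.50000
Highest is class 'drive' with recall = 0.6667.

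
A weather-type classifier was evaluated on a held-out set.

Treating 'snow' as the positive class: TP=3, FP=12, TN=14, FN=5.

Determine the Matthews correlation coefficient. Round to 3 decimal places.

MCC = (TP·TN − FP·FN) / √((TP+FP)(TP+FN)(TN+FP)(TN+FN))
Numerator = 3·14 − 12·5 = -18
Denominator = √(15·8·26·19) = √59280 = 243.4748
MCC = -18 / 243.4748 = -0.074

-0.074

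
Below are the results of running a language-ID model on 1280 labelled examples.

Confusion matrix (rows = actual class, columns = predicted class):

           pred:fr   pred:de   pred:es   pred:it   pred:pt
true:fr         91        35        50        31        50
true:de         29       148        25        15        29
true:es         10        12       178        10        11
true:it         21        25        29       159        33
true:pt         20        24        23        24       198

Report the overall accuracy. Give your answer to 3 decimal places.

Accuracy = trace / total = (91+148+178+159+198=774) / 1280 = 774/1280 = 0.605

0.605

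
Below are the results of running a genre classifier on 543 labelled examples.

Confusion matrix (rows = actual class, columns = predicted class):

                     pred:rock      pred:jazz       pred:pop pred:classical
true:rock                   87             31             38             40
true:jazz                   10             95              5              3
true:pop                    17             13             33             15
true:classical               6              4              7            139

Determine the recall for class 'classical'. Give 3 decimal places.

recall = TP/(TP+FN).
classical: TP=139, FN=6+4+7=17 → 139/156 = 0.8910

0.891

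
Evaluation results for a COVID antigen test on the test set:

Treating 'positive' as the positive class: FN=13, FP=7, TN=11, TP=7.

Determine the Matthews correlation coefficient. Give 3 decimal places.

MCC = (TP·TN − FP·FN) / √((TP+FP)(TP+FN)(TN+FP)(TN+FN))
Numerator = 7·11 − 7·13 = -14
Denominator = √(14·20·18·24) = √120960 = 347.7930
MCC = -14 / 347.7930 = -0.040

-0.040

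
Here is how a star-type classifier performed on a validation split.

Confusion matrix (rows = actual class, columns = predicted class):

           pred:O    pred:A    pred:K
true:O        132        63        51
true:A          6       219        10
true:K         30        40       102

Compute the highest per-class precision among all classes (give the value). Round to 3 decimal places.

Per-class precision (TP/(TP+FP)):
  O: TP=132, FP=6+30=36 → 132/168 = 0.7857
  A: TP=219, FP=63+40=103 → 219/322 = 0.6801
  K: TP=102, FP=51+10=61 → 102/163 = 0.6258
Highest is class 'O' with precision = 0.786.

0.786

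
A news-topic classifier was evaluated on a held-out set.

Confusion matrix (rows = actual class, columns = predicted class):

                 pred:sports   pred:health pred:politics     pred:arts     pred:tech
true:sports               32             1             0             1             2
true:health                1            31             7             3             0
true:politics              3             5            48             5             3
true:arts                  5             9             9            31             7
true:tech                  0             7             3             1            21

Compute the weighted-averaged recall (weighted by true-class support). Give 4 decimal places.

0.6936

Per-class recall (TP/(TP+FN)):
  sports: TP=32, FN=1+0+1+2=4 → 32/36 = 0.88889
  health: TP=31, FN=1+7+3+0=11 → 31/42 = 0.73810
  politics: TP=48, FN=3+5+5+3=16 → 48/64 = 0.75000
  arts: TP=31, FN=5+9+9+7=30 → 31/61 = 0.50820
  tech: TP=21, FN=0+7+3+1=11 → 21/32 = 0.65625
Weighted-recall = Σ (supportᵢ/N)·recallᵢ with N=235: (36/235)·0.88889 + (42/235)·0.73810 + (64/235)·0.75000 + (61/235)·0.50820 + (32/235)·0.65625 = 0.6936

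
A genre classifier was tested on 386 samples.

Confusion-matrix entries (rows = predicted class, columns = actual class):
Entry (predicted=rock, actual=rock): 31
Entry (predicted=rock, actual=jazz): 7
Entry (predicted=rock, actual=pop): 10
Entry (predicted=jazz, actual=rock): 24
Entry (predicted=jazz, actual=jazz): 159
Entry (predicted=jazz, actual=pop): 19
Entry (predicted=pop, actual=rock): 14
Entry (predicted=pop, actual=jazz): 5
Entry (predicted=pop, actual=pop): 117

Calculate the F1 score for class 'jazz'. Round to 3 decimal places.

0.853

F1 score = 2·TP/(2·TP+FP+FN).
jazz: TP=159, FP=24+19=43, FN=7+5=12 → 318/373 = 0.8525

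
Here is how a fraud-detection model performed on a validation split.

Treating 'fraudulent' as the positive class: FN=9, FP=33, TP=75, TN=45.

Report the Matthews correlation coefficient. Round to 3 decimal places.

0.498

MCC = (TP·TN − FP·FN) / √((TP+FP)(TP+FN)(TN+FP)(TN+FN))
Numerator = 75·45 − 33·9 = 3078
Denominator = √(108·84·78·54) = √38211264 = 6181.5260
MCC = 3078 / 6181.5260 = 0.498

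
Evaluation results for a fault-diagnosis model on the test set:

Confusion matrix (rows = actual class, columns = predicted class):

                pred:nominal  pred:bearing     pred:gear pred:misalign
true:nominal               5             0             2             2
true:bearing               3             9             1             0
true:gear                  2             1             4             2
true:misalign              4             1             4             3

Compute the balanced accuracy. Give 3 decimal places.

Balanced accuracy = mean of per-class recall.
  nominal: recall = 5/9 = 0.5556
  bearing: recall = 9/13 = 0.6923
  gear: recall = 4/9 = 0.4444
  misalign: recall = 3/12 = 0.2500
Mean = (0.5556 + 0.6923 + 0.4444 + 0.2500) / 4 = 0.486

0.486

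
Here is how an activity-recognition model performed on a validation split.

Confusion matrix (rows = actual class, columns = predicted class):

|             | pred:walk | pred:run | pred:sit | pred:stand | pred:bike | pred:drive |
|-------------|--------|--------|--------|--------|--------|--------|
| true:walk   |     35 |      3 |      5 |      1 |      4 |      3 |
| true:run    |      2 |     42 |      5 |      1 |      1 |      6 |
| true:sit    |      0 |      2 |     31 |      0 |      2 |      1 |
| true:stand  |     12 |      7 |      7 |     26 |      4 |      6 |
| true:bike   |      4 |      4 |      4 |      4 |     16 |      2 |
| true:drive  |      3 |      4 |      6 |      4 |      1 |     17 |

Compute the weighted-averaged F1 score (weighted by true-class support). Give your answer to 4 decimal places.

Per-class F1 score (2·TP/(2·TP+FP+FN)):
  walk: TP=35, FP=2+0+12+4+3=21, FN=3+5+1+4+3=16 → 70/107 = 0.65421
  run: TP=42, FP=3+2+7+4+4=20, FN=2+5+1+1+6=15 → 84/119 = 0.70588
  sit: TP=31, FP=5+5+7+4+6=27, FN=0+2+0+2+1=5 → 62/94 = 0.65957
  stand: TP=26, FP=1+1+0+4+4=10, FN=12+7+7+4+6=36 → 52/98 = 0.53061
  bike: TP=16, FP=4+1+2+4+1=12, FN=4+4+4+4+2=18 → 32/62 = 0.51613
  drive: TP=17, FP=3+6+1+6+2=18, FN=3+4+6+4+1=18 → 34/70 = 0.48571
Weighted-F1 score = Σ (supportᵢ/N)·F1 scoreᵢ with N=275: (51/275)·0.65421 + (57/275)·0.70588 + (36/275)·0.65957 + (62/275)·0.53061 + (34/275)·0.51613 + (35/275)·0.48571 = 0.5992

0.5992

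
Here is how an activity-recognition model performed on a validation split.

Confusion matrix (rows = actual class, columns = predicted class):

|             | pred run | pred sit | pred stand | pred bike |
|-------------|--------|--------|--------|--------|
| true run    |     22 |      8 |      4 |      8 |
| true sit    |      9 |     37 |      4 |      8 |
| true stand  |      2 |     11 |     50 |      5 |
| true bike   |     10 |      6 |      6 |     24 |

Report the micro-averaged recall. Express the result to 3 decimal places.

Micro-averaging pools counts across classes: ΣTP=133, ΣFP=81, ΣFN=81.
Micro-recall = TP/(TP+FN) on pooled counts = 0.621 (equals overall accuracy in single-label multiclass).

0.621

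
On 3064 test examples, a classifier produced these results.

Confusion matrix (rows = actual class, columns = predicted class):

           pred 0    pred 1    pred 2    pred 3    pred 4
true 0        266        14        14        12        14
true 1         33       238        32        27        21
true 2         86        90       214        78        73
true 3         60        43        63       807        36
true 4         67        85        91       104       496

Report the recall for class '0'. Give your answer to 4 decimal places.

One-vs-rest for '0': TP = diagonal; FP = other classes predicted '0'; FN = '0' predicted as other.
recall = TP/(TP+FN).
0: TP=266, FN=14+14+12+14=54 → 266/320 = 0.83125

0.8313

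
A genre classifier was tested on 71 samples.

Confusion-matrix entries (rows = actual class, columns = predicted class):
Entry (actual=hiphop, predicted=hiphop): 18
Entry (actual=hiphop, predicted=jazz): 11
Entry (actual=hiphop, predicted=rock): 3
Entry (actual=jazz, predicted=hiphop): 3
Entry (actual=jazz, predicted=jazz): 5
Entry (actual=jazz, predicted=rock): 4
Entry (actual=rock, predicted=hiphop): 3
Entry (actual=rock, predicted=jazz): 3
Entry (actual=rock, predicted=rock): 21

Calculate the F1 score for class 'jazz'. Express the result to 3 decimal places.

F1 score = 2·TP/(2·TP+FP+FN).
jazz: TP=5, FP=11+3=14, FN=3+4=7 → 10/31 = 0.3226

0.323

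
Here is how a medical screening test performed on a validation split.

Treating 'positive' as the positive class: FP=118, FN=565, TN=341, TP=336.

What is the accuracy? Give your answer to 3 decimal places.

Accuracy = (TP+TN)/N = (336+341)/1360 = 0.498

0.498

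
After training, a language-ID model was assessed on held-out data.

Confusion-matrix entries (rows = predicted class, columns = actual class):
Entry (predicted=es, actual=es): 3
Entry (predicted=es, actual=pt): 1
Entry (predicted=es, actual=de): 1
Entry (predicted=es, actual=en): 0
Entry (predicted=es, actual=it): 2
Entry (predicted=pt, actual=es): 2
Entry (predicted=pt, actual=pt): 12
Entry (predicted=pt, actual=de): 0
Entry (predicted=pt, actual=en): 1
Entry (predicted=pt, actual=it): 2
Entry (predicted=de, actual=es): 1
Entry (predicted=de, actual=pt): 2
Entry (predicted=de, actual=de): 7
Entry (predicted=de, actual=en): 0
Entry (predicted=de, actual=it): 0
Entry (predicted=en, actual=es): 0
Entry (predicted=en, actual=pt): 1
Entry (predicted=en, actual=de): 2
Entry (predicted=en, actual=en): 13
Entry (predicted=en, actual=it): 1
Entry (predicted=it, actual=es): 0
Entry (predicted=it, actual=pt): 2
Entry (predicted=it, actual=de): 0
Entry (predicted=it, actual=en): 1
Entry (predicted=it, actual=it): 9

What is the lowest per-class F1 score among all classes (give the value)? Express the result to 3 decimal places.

Per-class F1 score (2·TP/(2·TP+FP+FN)):
  es: TP=3, FP=1+1+0+2=4, FN=2+1+0+0=3 → 6/13 = 0.4615
  pt: TP=12, FP=2+0+1+2=5, FN=1+2+1+2=6 → 24/35 = 0.6857
  de: TP=7, FP=1+2+0+0=3, FN=1+0+2+0=3 → 14/20 = 0.7000
  en: TP=13, FP=0+1+2+1=4, FN=0+1+0+1=2 → 26/32 = 0.8125
  it: TP=9, FP=0+2+0+1=3, FN=2+2+0+1=5 → 18/26 = 0.6923
Lowest is class 'es' with F1 score = 0.462.

0.462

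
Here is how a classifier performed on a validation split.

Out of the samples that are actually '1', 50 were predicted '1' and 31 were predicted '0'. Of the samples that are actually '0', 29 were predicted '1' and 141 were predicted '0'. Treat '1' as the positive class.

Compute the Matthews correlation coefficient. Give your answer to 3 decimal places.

0.450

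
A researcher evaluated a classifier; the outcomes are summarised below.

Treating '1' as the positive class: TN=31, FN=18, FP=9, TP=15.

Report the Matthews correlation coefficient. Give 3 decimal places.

0.243

MCC = (TP·TN − FP·FN) / √((TP+FP)(TP+FN)(TN+FP)(TN+FN))
Numerator = 15·31 − 9·18 = 303
Denominator = √(24·33·40·49) = √1552320 = 1245.9213
MCC = 303 / 1245.9213 = 0.243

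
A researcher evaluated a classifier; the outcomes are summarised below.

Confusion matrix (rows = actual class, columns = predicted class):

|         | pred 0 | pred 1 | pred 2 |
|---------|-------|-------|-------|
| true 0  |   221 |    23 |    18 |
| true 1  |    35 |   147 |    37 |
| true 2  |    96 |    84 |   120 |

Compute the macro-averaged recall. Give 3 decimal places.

0.638

Per-class recall (TP/(TP+FN)):
  0: TP=221, FN=23+18=41 → 221/262 = 0.8435
  1: TP=147, FN=35+37=72 → 147/219 = 0.6712
  2: TP=120, FN=96+84=180 → 120/300 = 0.4000
Macro-recall = mean = (0.8435 + 0.6712 + 0.4000) / 3 = 0.638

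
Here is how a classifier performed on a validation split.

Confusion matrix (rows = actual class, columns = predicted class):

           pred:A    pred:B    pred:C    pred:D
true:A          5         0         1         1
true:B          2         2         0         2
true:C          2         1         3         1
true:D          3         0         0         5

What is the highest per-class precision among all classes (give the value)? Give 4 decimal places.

0.7500

Per-class precision (TP/(TP+FP)):
  A: TP=5, FP=2+2+3=7 → 5/12 = 0.41667
  B: TP=2, FP=0+1+0=1 → 2/3 = 0.66667
  C: TP=3, FP=1+0+0=1 → 3/4 = 0.75000
  D: TP=5, FP=1+2+1=4 → 5/9 = 0.55556
Highest is class 'C' with precision = 0.7500.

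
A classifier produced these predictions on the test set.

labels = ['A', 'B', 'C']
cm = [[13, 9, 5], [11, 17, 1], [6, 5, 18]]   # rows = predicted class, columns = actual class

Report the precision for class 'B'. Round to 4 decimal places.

Take TP from the diagonal, FP from the rest of the 'B' prediction marginal, FN from the rest of the 'B' actual marginal.
precision = TP/(TP+FP).
B: TP=17, FP=11+1=12 → 17/29 = 0.58621

0.5862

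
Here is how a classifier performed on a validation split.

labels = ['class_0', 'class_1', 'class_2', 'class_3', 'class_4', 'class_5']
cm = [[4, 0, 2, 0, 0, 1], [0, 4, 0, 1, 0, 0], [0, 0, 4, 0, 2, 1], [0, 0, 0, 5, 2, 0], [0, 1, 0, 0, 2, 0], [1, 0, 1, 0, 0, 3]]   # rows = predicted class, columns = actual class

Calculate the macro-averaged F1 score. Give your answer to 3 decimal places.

Per-class F1 score (2·TP/(2·TP+FP+FN)):
  class_0: TP=4, FP=0+2+0+0+1=3, FN=0+0+0+0+1=1 → 8/12 = 0.6667
  class_1: TP=4, FP=0+0+1+0+0=1, FN=0+0+0+1+0=1 → 8/10 = 0.8000
  class_2: TP=4, FP=0+0+0+2+1=3, FN=2+0+0+0+1=3 → 8/14 = 0.5714
  class_3: TP=5, FP=0+0+0+2+0=2, FN=0+1+0+0+0=1 → 10/13 = 0.7692
  class_4: TP=2, FP=0+1+0+0+0=1, FN=0+0+2+2+0=4 → 4/9 = 0.4444
  class_5: TP=3, FP=1+0+1+0+0=2, FN=1+0+1+0+0=2 → 6/10 = 0.6000
Macro-F1 score = mean = (0.6667 + 0.8000 + 0.5714 + 0.7692 + 0.4444 + 0.6000) / 6 = 0.642

0.642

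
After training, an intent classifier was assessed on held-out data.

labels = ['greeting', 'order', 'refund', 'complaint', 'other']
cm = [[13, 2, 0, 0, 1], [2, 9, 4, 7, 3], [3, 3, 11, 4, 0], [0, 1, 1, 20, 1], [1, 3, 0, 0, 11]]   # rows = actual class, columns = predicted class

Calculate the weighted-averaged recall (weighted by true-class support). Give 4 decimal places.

0.6400

Per-class recall (TP/(TP+FN)):
  greeting: TP=13, FN=2+0+0+1=3 → 13/16 = 0.81250
  order: TP=9, FN=2+4+7+3=16 → 9/25 = 0.36000
  refund: TP=11, FN=3+3+4+0=10 → 11/21 = 0.52381
  complaint: TP=20, FN=0+1+1+1=3 → 20/23 = 0.86957
  other: TP=11, FN=1+3+0+0=4 → 11/15 = 0.73333
Weighted-recall = Σ (supportᵢ/N)·recallᵢ with N=100: (16/100)·0.81250 + (25/100)·0.36000 + (21/100)·0.52381 + (23/100)·0.86957 + (15/100)·0.73333 = 0.6400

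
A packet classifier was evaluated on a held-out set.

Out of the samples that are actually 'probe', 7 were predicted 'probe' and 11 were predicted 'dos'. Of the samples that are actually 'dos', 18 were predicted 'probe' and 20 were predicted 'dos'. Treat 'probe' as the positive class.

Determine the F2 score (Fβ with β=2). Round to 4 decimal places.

Fβ = (1+β²)·TP / ((1+β²)·TP + β²·FN + FP), with β²=4
= 5·7 / (5·7 + 4·11 + 18) = 0.3608

0.3608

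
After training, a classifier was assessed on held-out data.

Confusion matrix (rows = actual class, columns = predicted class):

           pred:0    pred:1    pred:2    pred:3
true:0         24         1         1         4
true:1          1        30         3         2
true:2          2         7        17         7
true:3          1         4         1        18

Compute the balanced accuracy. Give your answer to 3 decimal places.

Balanced accuracy = mean of per-class recall.
  0: recall = 24/30 = 0.8000
  1: recall = 30/36 = 0.8333
  2: recall = 17/33 = 0.5152
  3: recall = 18/24 = 0.7500
Mean = (0.8000 + 0.8333 + 0.5152 + 0.7500) / 4 = 0.725

0.725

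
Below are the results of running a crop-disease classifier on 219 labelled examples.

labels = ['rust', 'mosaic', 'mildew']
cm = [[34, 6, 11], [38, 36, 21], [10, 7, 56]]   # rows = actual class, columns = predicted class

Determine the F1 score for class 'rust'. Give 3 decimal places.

0.511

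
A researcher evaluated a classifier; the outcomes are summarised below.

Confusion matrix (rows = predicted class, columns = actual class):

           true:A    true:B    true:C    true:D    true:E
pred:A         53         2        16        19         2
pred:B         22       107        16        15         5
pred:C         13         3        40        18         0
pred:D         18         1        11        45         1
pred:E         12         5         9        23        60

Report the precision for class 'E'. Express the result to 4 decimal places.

0.5505

Treat 'E' as positive and all other classes as negative.
precision = TP/(TP+FP).
E: TP=60, FP=12+5+9+23=49 → 60/109 = 0.55046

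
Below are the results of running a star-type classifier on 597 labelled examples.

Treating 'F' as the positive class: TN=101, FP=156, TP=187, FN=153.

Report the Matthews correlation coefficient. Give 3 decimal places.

-0.057

MCC = (TP·TN − FP·FN) / √((TP+FP)(TP+FN)(TN+FP)(TN+FN))
Numerator = 187·101 − 156·153 = -4981
Denominator = √(343·340·257·254) = √7612720360 = 87250.9046
MCC = -4981 / 87250.9046 = -0.057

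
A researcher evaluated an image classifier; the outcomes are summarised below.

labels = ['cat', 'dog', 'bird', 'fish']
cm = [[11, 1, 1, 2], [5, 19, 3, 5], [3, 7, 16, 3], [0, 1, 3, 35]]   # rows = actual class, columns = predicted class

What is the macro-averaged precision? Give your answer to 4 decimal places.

Per-class precision (TP/(TP+FP)):
  cat: TP=11, FP=5+3+0=8 → 11/19 = 0.57895
  dog: TP=19, FP=1+7+1=9 → 19/28 = 0.67857
  bird: TP=16, FP=1+3+3=7 → 16/23 = 0.69565
  fish: TP=35, FP=2+5+3=10 → 35/45 = 0.77778
Macro-precision = mean = (0.57895 + 0.67857 + 0.69565 + 0.77778) / 4 = 0.6827

0.6827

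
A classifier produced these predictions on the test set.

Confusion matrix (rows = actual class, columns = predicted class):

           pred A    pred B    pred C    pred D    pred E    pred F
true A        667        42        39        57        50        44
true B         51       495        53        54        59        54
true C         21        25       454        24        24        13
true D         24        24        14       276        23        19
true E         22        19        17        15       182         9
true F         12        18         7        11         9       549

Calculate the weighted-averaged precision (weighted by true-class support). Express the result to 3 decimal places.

0.765

Per-class precision (TP/(TP+FP)):
  A: TP=667, FP=51+21+24+22+12=130 → 667/797 = 0.8369
  B: TP=495, FP=42+25+24+19+18=128 → 495/623 = 0.7945
  C: TP=454, FP=39+53+14+17+7=130 → 454/584 = 0.7774
  D: TP=276, FP=57+54+24+15+11=161 → 276/437 = 0.6316
  E: TP=182, FP=50+59+24+23+9=165 → 182/347 = 0.5245
  F: TP=549, FP=44+54+13+19+9=139 → 549/688 = 0.7980
Weighted-precision = Σ (supportᵢ/N)·precisionᵢ with N=3476: (899/3476)·0.8369 + (766/3476)·0.7945 + (561/3476)·0.7774 + (380/3476)·0.6316 + (264/3476)·0.5245 + (606/3476)·0.7980 = 0.765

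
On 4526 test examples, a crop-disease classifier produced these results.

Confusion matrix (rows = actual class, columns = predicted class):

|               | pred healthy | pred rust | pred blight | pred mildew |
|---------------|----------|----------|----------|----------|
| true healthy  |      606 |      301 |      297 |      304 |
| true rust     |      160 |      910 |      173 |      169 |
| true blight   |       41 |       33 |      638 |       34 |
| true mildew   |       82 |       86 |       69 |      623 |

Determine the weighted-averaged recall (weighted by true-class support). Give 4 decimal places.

Per-class recall (TP/(TP+FN)):
  healthy: TP=606, FN=301+297+304=902 → 606/1508 = 0.40186
  rust: TP=910, FN=160+173+169=502 → 910/1412 = 0.64448
  blight: TP=638, FN=41+33+34=108 → 638/746 = 0.85523
  mildew: TP=623, FN=82+86+69=237 → 623/860 = 0.72442
Weighted-recall = Σ (supportᵢ/N)·recallᵢ with N=4526: (1508/4526)·0.40186 + (1412/4526)·0.64448 + (746/4526)·0.85523 + (860/4526)·0.72442 = 0.6136

0.6136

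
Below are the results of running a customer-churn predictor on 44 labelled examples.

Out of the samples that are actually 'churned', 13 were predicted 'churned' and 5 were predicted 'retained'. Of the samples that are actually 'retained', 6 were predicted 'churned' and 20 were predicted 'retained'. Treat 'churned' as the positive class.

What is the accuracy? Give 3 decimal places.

0.750

Accuracy = (TP+TN)/N = (13+20)/44 = 0.750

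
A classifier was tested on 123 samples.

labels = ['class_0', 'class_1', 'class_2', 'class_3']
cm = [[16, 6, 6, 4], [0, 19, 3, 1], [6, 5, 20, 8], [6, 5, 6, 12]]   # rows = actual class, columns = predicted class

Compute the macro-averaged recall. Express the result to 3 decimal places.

0.563

Per-class recall (TP/(TP+FN)):
  class_0: TP=16, FN=6+6+4=16 → 16/32 = 0.5000
  class_1: TP=19, FN=0+3+1=4 → 19/23 = 0.8261
  class_2: TP=20, FN=6+5+8=19 → 20/39 = 0.5128
  class_3: TP=12, FN=6+5+6=17 → 12/29 = 0.4138
Macro-recall = mean = (0.5000 + 0.8261 + 0.5128 + 0.4138) / 4 = 0.563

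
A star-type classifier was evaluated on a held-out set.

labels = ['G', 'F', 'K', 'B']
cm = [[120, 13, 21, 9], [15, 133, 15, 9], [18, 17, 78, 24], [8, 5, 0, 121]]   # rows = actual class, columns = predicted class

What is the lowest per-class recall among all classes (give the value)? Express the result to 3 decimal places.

0.569

Per-class recall (TP/(TP+FN)):
  G: TP=120, FN=13+21+9=43 → 120/163 = 0.7362
  F: TP=133, FN=15+15+9=39 → 133/172 = 0.7733
  K: TP=78, FN=18+17+24=59 → 78/137 = 0.5693
  B: TP=121, FN=8+5+0=13 → 121/134 = 0.9030
Lowest is class 'K' with recall = 0.569.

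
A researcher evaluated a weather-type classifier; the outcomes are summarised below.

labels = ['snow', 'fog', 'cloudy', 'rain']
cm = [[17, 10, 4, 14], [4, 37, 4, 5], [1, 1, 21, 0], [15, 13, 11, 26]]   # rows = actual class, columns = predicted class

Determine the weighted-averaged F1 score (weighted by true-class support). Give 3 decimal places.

0.536

Per-class F1 score (2·TP/(2·TP+FP+FN)):
  snow: TP=17, FP=4+1+15=20, FN=10+4+14=28 → 34/82 = 0.4146
  fog: TP=37, FP=10+1+13=24, FN=4+4+5=13 → 74/111 = 0.6667
  cloudy: TP=21, FP=4+4+11=19, FN=1+1+0=2 → 42/63 = 0.6667
  rain: TP=26, FP=14+5+0=19, FN=15+13+11=39 → 52/110 = 0.4727
Weighted-F1 score = Σ (supportᵢ/N)·F1 scoreᵢ with N=183: (45/183)·0.4146 + (50/183)·0.6667 + (23/183)·0.6667 + (65/183)·0.4727 = 0.536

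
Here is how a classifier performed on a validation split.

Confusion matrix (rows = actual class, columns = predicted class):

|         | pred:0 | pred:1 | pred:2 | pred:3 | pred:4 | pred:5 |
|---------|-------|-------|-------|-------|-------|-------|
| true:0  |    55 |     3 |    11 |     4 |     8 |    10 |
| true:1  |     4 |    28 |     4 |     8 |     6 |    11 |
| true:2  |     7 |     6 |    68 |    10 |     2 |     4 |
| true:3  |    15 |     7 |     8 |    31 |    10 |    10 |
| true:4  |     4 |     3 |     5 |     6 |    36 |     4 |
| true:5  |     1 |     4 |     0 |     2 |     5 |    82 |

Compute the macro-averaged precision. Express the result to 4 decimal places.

0.6033

Per-class precision (TP/(TP+FP)):
  0: TP=55, FP=4+7+15+4+1=31 → 55/86 = 0.63953
  1: TP=28, FP=3+6+7+3+4=23 → 28/51 = 0.54902
  2: TP=68, FP=11+4+8+5+0=28 → 68/96 = 0.70833
  3: TP=31, FP=4+8+10+6+2=30 → 31/61 = 0.50820
  4: TP=36, FP=8+6+2+10+5=31 → 36/67 = 0.53731
  5: TP=82, FP=10+11+4+10+4=39 → 82/121 = 0.67769
Macro-precision = mean = (0.63953 + 0.54902 + 0.70833 + 0.50820 + 0.53731 + 0.67769) / 6 = 0.6033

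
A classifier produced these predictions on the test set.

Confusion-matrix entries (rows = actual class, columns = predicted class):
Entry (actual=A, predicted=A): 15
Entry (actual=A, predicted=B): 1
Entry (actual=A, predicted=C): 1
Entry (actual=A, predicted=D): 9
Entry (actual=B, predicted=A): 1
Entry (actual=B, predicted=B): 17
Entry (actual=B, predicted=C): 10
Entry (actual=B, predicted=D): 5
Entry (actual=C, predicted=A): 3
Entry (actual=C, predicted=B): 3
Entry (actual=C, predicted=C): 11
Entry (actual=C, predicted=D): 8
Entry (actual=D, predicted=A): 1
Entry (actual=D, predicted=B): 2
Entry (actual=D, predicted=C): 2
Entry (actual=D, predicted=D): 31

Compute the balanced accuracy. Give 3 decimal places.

0.598

Balanced accuracy = mean of per-class recall.
  A: recall = 15/26 = 0.5769
  B: recall = 17/33 = 0.5152
  C: recall = 11/25 = 0.4400
  D: recall = 31/36 = 0.8611
Mean = (0.5769 + 0.5152 + 0.4400 + 0.8611) / 4 = 0.598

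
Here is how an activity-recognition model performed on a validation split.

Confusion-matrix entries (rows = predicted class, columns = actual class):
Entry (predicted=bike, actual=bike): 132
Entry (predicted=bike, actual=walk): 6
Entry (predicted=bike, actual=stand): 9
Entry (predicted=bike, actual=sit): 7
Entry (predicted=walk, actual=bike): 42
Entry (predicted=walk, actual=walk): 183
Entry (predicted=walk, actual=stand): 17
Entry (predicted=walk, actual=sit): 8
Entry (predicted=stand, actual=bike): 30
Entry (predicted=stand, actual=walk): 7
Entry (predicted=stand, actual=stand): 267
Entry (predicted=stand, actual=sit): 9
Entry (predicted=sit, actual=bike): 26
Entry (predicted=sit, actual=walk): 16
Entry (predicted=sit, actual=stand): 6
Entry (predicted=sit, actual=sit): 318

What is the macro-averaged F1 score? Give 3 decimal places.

Per-class F1 score (2·TP/(2·TP+FP+FN)):
  bike: TP=132, FP=6+9+7=22, FN=42+30+26=98 → 264/384 = 0.6875
  walk: TP=183, FP=42+17+8=67, FN=6+7+16=29 → 366/462 = 0.7922
  stand: TP=267, FP=30+7+9=46, FN=9+17+6=32 → 534/612 = 0.8725
  sit: TP=318, FP=26+16+6=48, FN=7+8+9=24 → 636/708 = 0.8983
Macro-F1 score = mean = (0.6875 + 0.7922 + 0.8725 + 0.8983) / 4 = 0.813

0.813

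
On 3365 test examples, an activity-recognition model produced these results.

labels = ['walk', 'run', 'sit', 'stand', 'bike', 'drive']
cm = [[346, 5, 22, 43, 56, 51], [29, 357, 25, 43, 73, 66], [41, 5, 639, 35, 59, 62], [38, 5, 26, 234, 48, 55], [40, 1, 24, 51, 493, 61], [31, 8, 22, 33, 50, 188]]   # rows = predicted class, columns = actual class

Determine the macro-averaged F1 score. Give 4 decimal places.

Per-class F1 score (2·TP/(2·TP+FP+FN)):
  walk: TP=346, FP=5+22+43+56+51=177, FN=29+41+38+40+31=179 → 692/1048 = 0.66031
  run: TP=357, FP=29+25+43+73+66=236, FN=5+5+5+1+8=24 → 714/974 = 0.73306
  sit: TP=639, FP=41+5+35+59+62=202, FN=22+25+26+24+22=119 → 1278/1599 = 0.79925
  stand: TP=234, FP=38+5+26+48+55=172, FN=43+43+35+51+33=205 → 468/845 = 0.55385
  bike: TP=493, FP=40+1+24+51+61=177, FN=56+73+59+48+50=286 → 986/1449 = 0.68047
  drive: TP=188, FP=31+8+22+33+50=144, FN=51+66+62+55+61=295 → 376/815 = 0.46135
Macro-F1 score = mean = (0.66031 + 0.73306 + 0.79925 + 0.55385 + 0.68047 + 0.46135) / 6 = 0.6480

0.6480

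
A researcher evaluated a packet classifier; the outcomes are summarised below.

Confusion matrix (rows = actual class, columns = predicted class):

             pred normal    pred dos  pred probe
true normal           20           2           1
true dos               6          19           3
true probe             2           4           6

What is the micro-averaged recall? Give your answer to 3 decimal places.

0.714

Micro-averaging pools counts across classes: ΣTP=45, ΣFP=18, ΣFN=18.
Micro-recall = TP/(TP+FN) on pooled counts = 0.714 (equals overall accuracy in single-label multiclass).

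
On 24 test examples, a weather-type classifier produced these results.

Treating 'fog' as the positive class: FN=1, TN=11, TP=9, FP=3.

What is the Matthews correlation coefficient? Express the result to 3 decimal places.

MCC = (TP·TN − FP·FN) / √((TP+FP)(TP+FN)(TN+FP)(TN+FN))
Numerator = 9·11 − 3·1 = 96
Denominator = √(12·10·14·12) = √20160 = 141.9859
MCC = 96 / 141.9859 = 0.676

0.676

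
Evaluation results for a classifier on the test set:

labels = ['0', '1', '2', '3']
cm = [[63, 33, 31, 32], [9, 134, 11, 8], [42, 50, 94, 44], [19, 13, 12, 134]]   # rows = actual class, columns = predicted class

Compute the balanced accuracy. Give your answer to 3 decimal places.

0.596

Balanced accuracy = mean of per-class recall.
  0: recall = 63/159 = 0.3962
  1: recall = 134/162 = 0.8272
  2: recall = 94/230 = 0.4087
  3: recall = 134/178 = 0.7528
Mean = (0.3962 + 0.8272 + 0.4087 + 0.7528) / 4 = 0.596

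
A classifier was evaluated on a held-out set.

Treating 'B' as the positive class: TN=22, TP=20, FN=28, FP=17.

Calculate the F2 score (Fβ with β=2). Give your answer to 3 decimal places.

Fβ = (1+β²)·TP / ((1+β²)·TP + β²·FN + FP), with β²=4
= 5·20 / (5·20 + 4·28 + 17) = 0.437

0.437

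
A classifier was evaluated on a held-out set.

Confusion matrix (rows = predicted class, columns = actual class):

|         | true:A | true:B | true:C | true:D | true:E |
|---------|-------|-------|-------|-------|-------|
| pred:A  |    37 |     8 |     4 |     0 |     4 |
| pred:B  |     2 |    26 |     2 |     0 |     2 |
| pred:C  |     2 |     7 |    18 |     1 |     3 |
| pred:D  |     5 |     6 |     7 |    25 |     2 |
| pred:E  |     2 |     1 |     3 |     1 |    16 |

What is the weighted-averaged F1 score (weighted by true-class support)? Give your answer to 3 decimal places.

Per-class F1 score (2·TP/(2·TP+FP+FN)):
  A: TP=37, FP=8+4+0+4=16, FN=2+2+5+2=11 → 74/101 = 0.7327
  B: TP=26, FP=2+2+0+2=6, FN=8+7+6+1=22 → 52/80 = 0.6500
  C: TP=18, FP=2+7+1+3=13, FN=4+2+7+3=16 → 36/65 = 0.5538
  D: TP=25, FP=5+6+7+2=20, FN=0+0+1+1=2 → 50/72 = 0.6944
  E: TP=16, FP=2+1+3+1=7, FN=4+2+3+2=11 → 32/50 = 0.6400
Weighted-F1 score = Σ (supportᵢ/N)·F1 scoreᵢ with N=184: (48/184)·0.7327 + (48/184)·0.6500 + (34/184)·0.5538 + (27/184)·0.6944 + (27/184)·0.6400 = 0.659

0.659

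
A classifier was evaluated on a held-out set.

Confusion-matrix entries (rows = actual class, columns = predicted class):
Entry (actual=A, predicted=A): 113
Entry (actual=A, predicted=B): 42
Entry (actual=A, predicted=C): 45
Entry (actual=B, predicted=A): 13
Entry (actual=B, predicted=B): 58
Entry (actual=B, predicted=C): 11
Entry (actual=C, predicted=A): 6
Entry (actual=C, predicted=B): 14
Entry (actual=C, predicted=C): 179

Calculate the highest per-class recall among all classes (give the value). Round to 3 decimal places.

0.899

Per-class recall (TP/(TP+FN)):
  A: TP=113, FN=42+45=87 → 113/200 = 0.5650
  B: TP=58, FN=13+11=24 → 58/82 = 0.7073
  C: TP=179, FN=6+14=20 → 179/199 = 0.8995
Highest is class 'C' with recall = 0.899.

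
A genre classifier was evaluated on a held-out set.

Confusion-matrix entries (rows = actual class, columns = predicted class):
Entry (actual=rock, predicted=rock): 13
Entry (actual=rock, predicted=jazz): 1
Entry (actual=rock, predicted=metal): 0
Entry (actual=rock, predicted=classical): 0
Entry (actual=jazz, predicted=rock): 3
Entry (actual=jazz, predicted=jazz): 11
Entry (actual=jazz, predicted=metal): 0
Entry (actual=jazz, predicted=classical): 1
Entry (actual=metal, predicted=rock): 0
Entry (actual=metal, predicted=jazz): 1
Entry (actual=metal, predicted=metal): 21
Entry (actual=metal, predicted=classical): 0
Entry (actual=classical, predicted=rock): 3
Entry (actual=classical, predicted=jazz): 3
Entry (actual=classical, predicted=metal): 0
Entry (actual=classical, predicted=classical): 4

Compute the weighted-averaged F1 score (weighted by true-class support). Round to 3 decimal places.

0.795

Per-class F1 score (2·TP/(2·TP+FP+FN)):
  rock: TP=13, FP=3+0+3=6, FN=1+0+0=1 → 26/33 = 0.7879
  jazz: TP=11, FP=1+1+3=5, FN=3+0+1=4 → 22/31 = 0.7097
  metal: TP=21, FP=0+0+0=0, FN=0+1+0=1 → 42/43 = 0.9767
  classical: TP=4, FP=0+1+0=1, FN=3+3+0=6 → 8/15 = 0.5333
Weighted-F1 score = Σ (supportᵢ/N)·F1 scoreᵢ with N=61: (14/61)·0.7879 + (15/61)·0.7097 + (22/61)·0.9767 + (10/61)·0.5333 = 0.795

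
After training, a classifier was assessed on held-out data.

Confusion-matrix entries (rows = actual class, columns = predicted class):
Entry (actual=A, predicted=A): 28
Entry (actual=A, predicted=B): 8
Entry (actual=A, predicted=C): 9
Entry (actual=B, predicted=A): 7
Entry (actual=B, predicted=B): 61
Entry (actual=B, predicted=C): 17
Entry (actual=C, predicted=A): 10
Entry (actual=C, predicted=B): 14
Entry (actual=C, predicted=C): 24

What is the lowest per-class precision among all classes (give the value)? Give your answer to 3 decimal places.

0.480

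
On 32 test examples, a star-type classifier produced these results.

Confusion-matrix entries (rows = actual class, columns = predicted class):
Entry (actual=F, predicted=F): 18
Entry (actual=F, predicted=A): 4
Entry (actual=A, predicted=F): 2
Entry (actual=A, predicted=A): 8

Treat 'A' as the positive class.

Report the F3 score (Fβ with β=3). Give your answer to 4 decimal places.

Fβ = (1+β²)·TP / ((1+β²)·TP + β²·FN + FP), with β²=9
= 10·8 / (10·8 + 9·2 + 4) = 0.7843

0.7843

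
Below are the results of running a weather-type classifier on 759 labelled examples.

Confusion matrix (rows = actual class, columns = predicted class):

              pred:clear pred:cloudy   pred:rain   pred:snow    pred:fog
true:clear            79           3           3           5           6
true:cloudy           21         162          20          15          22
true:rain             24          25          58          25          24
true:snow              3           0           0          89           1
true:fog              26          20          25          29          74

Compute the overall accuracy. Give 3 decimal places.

0.609

Accuracy = trace / total = (79+162+58+89+74=462) / 759 = 462/759 = 0.609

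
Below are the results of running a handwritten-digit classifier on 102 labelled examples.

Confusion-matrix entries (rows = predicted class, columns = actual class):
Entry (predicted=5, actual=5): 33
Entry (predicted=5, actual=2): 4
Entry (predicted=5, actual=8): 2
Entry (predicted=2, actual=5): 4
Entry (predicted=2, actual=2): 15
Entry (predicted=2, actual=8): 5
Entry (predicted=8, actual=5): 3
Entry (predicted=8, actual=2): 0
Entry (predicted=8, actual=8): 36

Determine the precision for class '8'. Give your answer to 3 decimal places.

0.923

precision = TP/(TP+FP).
8: TP=36, FP=3+0=3 → 36/39 = 0.9231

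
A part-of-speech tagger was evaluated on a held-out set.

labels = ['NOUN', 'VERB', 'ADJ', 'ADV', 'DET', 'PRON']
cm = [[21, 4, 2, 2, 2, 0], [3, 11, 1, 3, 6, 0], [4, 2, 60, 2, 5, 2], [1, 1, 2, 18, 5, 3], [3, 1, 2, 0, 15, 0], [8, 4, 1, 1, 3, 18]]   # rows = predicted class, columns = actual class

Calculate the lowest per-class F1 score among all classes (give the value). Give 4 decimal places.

0.4681

Per-class F1 score (2·TP/(2·TP+FP+FN)):
  NOUN: TP=21, FP=4+2+2+2+0=10, FN=3+4+1+3+8=19 → 42/71 = 0.59155
  VERB: TP=11, FP=3+1+3+6+0=13, FN=4+2+1+1+4=12 → 22/47 = 0.46809
  ADJ: TP=60, FP=4+2+2+5+2=15, FN=2+1+2+2+1=8 → 120/143 = 0.83916
  ADV: TP=18, FP=1+1+2+5+3=12, FN=2+3+2+0+1=8 → 36/56 = 0.64286
  DET: TP=15, FP=3+1+2+0+0=6, FN=2+6+5+5+3=21 → 30/57 = 0.52632
  PRON: TP=18, FP=8+4+1+1+3=17, FN=0+0+2+3+0=5 → 36/58 = 0.62069
Lowest is class 'VERB' with F1 score = 0.4681.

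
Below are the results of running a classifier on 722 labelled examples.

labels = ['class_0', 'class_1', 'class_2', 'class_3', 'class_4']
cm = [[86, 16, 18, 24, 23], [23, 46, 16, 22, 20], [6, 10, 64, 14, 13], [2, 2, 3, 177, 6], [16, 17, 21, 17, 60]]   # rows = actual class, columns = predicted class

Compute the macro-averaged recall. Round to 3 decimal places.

0.573

Per-class recall (TP/(TP+FN)):
  class_0: TP=86, FN=16+18+24+23=81 → 86/167 = 0.5150
  class_1: TP=46, FN=23+16+22+20=81 → 46/127 = 0.3622
  class_2: TP=64, FN=6+10+14+13=43 → 64/107 = 0.5981
  class_3: TP=177, FN=2+2+3+6=13 → 177/190 = 0.9316
  class_4: TP=60, FN=16+17+21+17=71 → 60/131 = 0.4580
Macro-recall = mean = (0.5150 + 0.3622 + 0.5981 + 0.9316 + 0.4580) / 5 = 0.573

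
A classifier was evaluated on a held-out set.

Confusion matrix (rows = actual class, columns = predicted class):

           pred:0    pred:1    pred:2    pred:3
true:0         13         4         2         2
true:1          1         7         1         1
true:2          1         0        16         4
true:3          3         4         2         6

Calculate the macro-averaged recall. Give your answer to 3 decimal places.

Per-class recall (TP/(TP+FN)):
  0: TP=13, FN=4+2+2=8 → 13/21 = 0.6190
  1: TP=7, FN=1+1+1=3 → 7/10 = 0.7000
  2: TP=16, FN=1+0+4=5 → 16/21 = 0.7619
  3: TP=6, FN=3+4+2=9 → 6/15 = 0.4000
Macro-recall = mean = (0.6190 + 0.7000 + 0.7619 + 0.4000) / 4 = 0.620

0.620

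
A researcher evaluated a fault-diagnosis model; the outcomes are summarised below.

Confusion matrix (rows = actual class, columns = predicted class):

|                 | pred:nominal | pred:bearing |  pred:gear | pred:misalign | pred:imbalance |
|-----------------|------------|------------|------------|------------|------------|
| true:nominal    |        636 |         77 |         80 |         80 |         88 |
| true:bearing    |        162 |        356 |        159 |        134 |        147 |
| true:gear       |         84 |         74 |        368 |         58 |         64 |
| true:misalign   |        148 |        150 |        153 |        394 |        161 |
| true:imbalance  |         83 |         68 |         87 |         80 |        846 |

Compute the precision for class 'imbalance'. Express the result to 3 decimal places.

0.648

Take TP from the diagonal, FP from the rest of the 'imbalance' prediction marginal, FN from the rest of the 'imbalance' actual marginal.
precision = TP/(TP+FP).
imbalance: TP=846, FP=88+147+64+161=460 → 846/1306 = 0.6478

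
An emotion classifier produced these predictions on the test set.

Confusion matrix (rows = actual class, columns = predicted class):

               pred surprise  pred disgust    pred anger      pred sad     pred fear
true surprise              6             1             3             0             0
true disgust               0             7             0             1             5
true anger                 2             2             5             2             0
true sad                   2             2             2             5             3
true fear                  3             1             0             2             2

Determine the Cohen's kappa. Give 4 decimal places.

0.3075

Observed agreement pₒ = trace/N = 25/56 = 0.44643
Expected agreement pₑ = Σ (rowᵢ·colᵢ)/N² = (10·13 + 13·13 + 11·10 + 14·10 + 8·10)/56² = 0.20057
κ = (pₒ − pₑ)/(1 − pₑ) = (0.44643 − 0.20057)/(1 − 0.20057) = 0.3075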